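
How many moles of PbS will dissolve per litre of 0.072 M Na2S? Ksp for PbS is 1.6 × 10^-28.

PbS(s) ⇌ Pb^2+ + S^2-
Ksp = [Pb^2+][S^2-]
If s mol/L dissolves here, [Pb^2+] = s, [S^2-] = 0.072 + s ≈ 0.072 (since S^2- from Na2S dominates).
Ksp ≈ s × 0.072
s = 2.2 × 10^-27 M
Check: s = 2.2 × 10^-27 ≪ 0.072, so the approximation is valid.

s ≈ 2.2 × 10^-27 M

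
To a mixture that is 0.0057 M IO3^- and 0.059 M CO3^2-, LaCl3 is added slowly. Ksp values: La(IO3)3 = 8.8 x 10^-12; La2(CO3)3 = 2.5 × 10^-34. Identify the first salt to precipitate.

Each salt begins to precipitate when Q = Ksp, i.e. when [La^3+] reaches its threshold.
For La(IO3)3: 8.8 x 10^-12 = (0.0057)^3 × [La^3+]  ⇒  [La^3+] = 4.8 × 10^-5 M.
For La2(CO3)3: 2.5 × 10^-34 = (0.059)^3 × [La^3+]^2  ⇒  [La^3+] = 1.1 × 10^-15 M.
The salt with the lower threshold [La^3+] precipitates first: La2(CO3)3.

La2(CO3)3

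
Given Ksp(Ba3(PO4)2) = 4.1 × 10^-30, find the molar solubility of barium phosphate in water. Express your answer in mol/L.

Ba3(PO4)2(s) ⇌ 3 Ba^2+ + 2 PO4^3-
Ksp = [Ba^2+]^3[PO4^3-]^2
For each mole of Ba3(PO4)2 that dissolves: [Ba^2+] = 3s, [PO4^3-] = 2s.
Ksp = (3s)^3(2s)^2 = 108s^5
s = (4.1 × 10^-30 / 108)^(1/5) = 5.2 x 10^-7 M

s ≈ 5.2 x 10^-7 M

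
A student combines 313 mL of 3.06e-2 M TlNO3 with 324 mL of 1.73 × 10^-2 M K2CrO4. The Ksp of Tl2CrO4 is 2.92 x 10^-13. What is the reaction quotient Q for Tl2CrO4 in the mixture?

Total volume = 313 + 324 = 637 mL.
[Tl^+] = 3.06 x 10^-2 × (313/637) = 1.504 x 10^-2 M
[CrO4^2-] = 1.73 × 10^-2 × (324/637) = 8.799 × 10^-3 M
Tl2CrO4(s) ⇌ 2 Tl^+ + CrO4^2-, so Q = [Tl^+]^2[CrO4^2-]
Q = (1.504 x 10^-2)^2(8.799 x 10^-3) = 1.99 × 10^-6
Q > Ksp, so Tl2CrO4 will precipitate.

Q ≈ 1.99e-6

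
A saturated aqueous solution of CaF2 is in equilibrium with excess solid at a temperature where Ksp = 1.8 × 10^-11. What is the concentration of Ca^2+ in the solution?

[Ca^2+] ≈ 1.7e-4 M

CaF2(s) ⇌ Ca^2+ + 2 F^-
Ksp = [Ca^2+][F^-]^2
If s mol/L of CaF2 dissolves, [Ca^2+] = s and [F^-] = 2s.
So Ksp = s × (2s)^2 = 4s^3
s = (1.8 × 10^-11 / 4)^(1/3) = 1.65 × 10^-4 M
[Ca^2+] = s = 1.7 × 10^-4 M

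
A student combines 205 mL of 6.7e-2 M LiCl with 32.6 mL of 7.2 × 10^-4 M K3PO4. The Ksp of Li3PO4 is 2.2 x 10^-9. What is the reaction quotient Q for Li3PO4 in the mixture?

1.9 × 10^-8

Total volume = 205 + 32.6 = 237.6 mL.
[Li^+] = 6.7 × 10^-2 × (205/237.6) = 5.78 × 10^-2 M
[PO4^3-] = 7.2 x 10^-4 × (32.6/237.6) = 9.88 x 10^-5 M
Li3PO4(s) <=> 3 Li^+ + PO4^3-, so Q = [Li^+]^3[PO4^3-]
Q = (5.78 x 10^-2)^3(9.88 × 10^-5) = 1.9 × 10^-8
Q > Ksp, so Li3PO4 will precipitate.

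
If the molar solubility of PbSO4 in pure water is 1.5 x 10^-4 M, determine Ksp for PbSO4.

PbSO4(s) ⇌ Pb^2+(aq) + SO4^2-(aq)
With molar solubility s: [Pb^2+] = s, [SO4^2-] = s.
Ksp = [Pb^2+][SO4^2-]
Ksp = s^2
With s = 1.5 × 10^-4: Ksp = 2.3 × 10^-8

Ksp = 2.3 × 10^-8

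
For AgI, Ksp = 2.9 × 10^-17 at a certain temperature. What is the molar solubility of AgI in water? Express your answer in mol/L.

AgI(s) ⇌ Ag^+ + I^-
Ksp = [Ag^+][I^-]
For each mole of AgI that dissolves: [Ag^+] = s, [I^-] = s.
Ksp = (s)(s) = s^2
s = √(2.9 × 10^-17) = 5.4 x 10^-9 M

s = 5.4 × 10^-9 M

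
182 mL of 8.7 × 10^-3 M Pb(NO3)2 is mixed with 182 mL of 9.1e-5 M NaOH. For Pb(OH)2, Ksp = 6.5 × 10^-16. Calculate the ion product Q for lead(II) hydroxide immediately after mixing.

Total volume = 182 + 182 = 364 mL.
[Pb^2+] = 8.7 × 10^-3 × (182/364) = 4.35 x 10^-3 M
[OH^-] = 9.1 x 10^-5 × (182/364) = 4.55 × 10^-5 M
Pb(OH)2(s) ⇌ Pb^2+ + 2 OH^-, so Q = [Pb^2+][OH^-]^2
Q = (4.35 × 10^-3)(4.55 × 10^-5)^2 = 9.0 x 10^-12
Q > Ksp, so Pb(OH)2 will precipitate.

9.0 x 10^-12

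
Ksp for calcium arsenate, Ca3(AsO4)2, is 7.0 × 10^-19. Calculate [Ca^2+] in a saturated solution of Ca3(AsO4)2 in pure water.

Ca3(AsO4)2(s) <=> 3 Ca^2+ + 2 AsO4^3-
Ksp = [Ca^2+]^3[AsO4^3-]^2
If s mol/L of Ca3(AsO4)2 dissolves, [Ca^2+] = 3s and [AsO4^3-] = 2s.
Ksp = (3s)^3(2s)^2 = 108s^5
Solving, s = (7.0 × 10^-19/108)^(1/5) = 9.17 × 10^-5 M
[Ca^2+] = 3s = 2.8 x 10^-4 M

2.8 × 10^-4 M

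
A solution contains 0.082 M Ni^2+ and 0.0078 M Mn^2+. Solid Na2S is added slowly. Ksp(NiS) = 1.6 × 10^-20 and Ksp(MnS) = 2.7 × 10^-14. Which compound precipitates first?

NiS

Each salt begins to precipitate when Q = Ksp, i.e. when [S^2-] reaches its threshold.
For NiS: 1.6 × 10^-20 = 0.082 × [S^2-]  ⇒  [S^2-] = 2.0 × 10^-19 M.
For MnS: 2.7 × 10^-14 = 0.0078 × [S^2-]  ⇒  [S^2-] = 3.5 × 10^-12 M.
The salt with the lower threshold [S^2-] precipitates first: NiS.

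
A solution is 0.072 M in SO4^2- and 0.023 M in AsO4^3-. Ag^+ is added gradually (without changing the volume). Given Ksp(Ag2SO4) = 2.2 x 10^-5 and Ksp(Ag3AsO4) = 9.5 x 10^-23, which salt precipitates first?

Each salt begins to precipitate when Q = Ksp, i.e. when [Ag^+] reaches its threshold.
For Ag2SO4: 2.2 x 10^-5 = 0.072 × [Ag^+]^2  ⇒  [Ag^+] = 1.7 x 10^-2 M.
For Ag3AsO4: 9.5 x 10^-23 = 0.023 × [Ag^+]^3  ⇒  [Ag^+] = 1.6 x 10^-7 M.
The salt with the lower threshold [Ag^+] precipitates first: Ag3AsO4.

Ag3AsO4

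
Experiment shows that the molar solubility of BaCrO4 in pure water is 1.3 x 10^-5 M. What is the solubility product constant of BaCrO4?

BaCrO4(s) ⇌ Ba^2+(aq) + CrO4^2-(aq)
If s mol/L of BaCrO4 dissolves, [Ba^2+] = s and [CrO4^2-] = s.
Ksp = [Ba^2+][CrO4^2-]
Ksp = (s)(s) = s^2
With s = 1.3 x 10^-5: Ksp = 1.7 x 10^-10

1.7 × 10^-10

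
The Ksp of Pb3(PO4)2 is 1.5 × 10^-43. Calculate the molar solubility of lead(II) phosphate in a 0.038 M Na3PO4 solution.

Pb3(PO4)2(s) ⇌ 3 Pb^2+(aq) + 2 PO4^3-(aq)
Ksp = [Pb^2+]^3[PO4^3-]^2
Let s = moles of Pb3(PO4)2 that dissolve per litre. [Pb^2+] = 3s, [PO4^3-] = 0.038 + 2s ≈ 0.038 (since PO4^3- from Na3PO4 dominates).
Ksp ≈ (3s)^3 × (0.038)^2
s = 1.6 × 10^-14 M
Check: 2s = 3.1 x 10^-14 ≪ 0.038, so the approximation is valid.

s ≈ 1.6 × 10^-14 M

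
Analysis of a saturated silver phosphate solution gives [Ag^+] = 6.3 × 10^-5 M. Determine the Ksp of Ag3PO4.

Ksp = 5.3 × 10^-18

Ag3PO4(s) ⇌ 3 Ag^+ + PO4^3-
Stoichiometry gives [PO4^3-] = (1/3)[Ag^+] = 2.10 × 10^-5 M.
Ksp = [Ag^+]^3[PO4^3-]
Ksp = (6.3 × 10^-5)^3 × 2.10 × 10^-5 = 5.3 x 10^-18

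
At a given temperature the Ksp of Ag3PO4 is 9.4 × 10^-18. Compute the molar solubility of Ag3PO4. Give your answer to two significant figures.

Ag3PO4(s) ⇌ 3 Ag^+ + PO4^3-
Ksp = [Ag^+]^3[PO4^3-]
With molar solubility s: [Ag^+] = 3s, [PO4^3-] = s.
Substituting: Ksp = (3s)^3s = 27s^4
s^4 = 9.4 × 10^-18 / 27, so s = 2.4 × 10^-5 M

2.4 × 10^-5 M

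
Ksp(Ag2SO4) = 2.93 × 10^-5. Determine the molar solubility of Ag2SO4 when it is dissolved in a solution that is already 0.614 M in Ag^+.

Ag2SO4(s) ⇌ 2 Ag^+(aq) + SO4^2-(aq)
Ksp = [Ag^+]^2[SO4^2-]
If s mol/L dissolves here, [Ag^+] = 0.614 + 2s ≈ 0.614, [SO4^2-] = s (common-ion effect: Ag^+ is already 0.614 M).
Ksp ≈ (0.614)^2 × s
s = 7.77 × 10^-5 M
Check: 2s = 1.6 × 10^-4 ≪ 0.614, so the approximation is valid.

s ≈ 7.77 × 10^-5 M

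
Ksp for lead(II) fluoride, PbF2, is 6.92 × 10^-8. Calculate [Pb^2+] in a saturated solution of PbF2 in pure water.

[Pb^2+] = 2.59 × 10^-3 M

PbF2(s) ⇌ Pb^2+(aq) + 2 F^-(aq)
Ksp = [Pb^2+][F^-]^2
If s mol/L of PbF2 dissolves, [Pb^2+] = s and [F^-] = 2s.
Ksp = s(2s)^2 = 4s^3
Solving, s = (6.92 × 10^-8/4)^(1/3) = 2.586 × 10^-3 M
[Pb^2+] = s = 2.59 × 10^-3 M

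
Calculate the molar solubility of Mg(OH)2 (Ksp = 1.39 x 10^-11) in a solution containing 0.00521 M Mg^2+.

Mg(OH)2(s) ⇌ Mg^2+ + 2 OH^-
Ksp = [Mg^2+][OH^-]^2
Let s be the molar solubility in this solution. [Mg^2+] = 0.00521 + s ≈ 0.00521, [OH^-] = 2s (Ksp is small, so little additional dissolves).
Ksp ≈ 0.00521 × (2s)^2
s = 2.58 × 10^-5 M
Check: s = 2.6 × 10^-5 ≪ 0.00521, so the approximation is valid.

2.58 x 10^-5 M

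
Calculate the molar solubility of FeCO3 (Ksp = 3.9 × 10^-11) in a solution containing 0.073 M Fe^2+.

FeCO3(s) <=> Fe^2+(aq) + CO3^2-(aq)
Ksp = [Fe^2+][CO3^2-]
Let s = moles of FeCO3 that dissolve per litre. [Fe^2+] = 0.073 + s ≈ 0.073, [CO3^2-] = s (since the Fe^2+ already present dominates).
Ksp ≈ 0.073 × s
s = 5.3 x 10^-10 M
Check: s = 5.3 x 10^-10 ≪ 0.073, so the approximation is valid.

s ≈ 5.3 × 10^-10 M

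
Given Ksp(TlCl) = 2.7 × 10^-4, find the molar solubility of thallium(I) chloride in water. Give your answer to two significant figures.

TlCl(s) <=> Tl^+ + Cl^-
Ksp = [Tl^+][Cl^-]
Let s = molar solubility. Then [Tl^+] = s and [Cl^-] = s.
Ksp = s × s = s^2
s = √(2.7 × 10^-4) = 1.6 x 10^-2 M

s = 0.016 M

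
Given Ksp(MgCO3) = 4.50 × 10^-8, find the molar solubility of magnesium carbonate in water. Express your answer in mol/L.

2.12 x 10^-4 M

MgCO3(s) ⇌ Mg^2+(aq) + CO3^2-(aq)
Ksp = [Mg^2+][CO3^2-]
If s mol/L of MgCO3 dissolves, [Mg^2+] = s and [CO3^2-] = s.
Ksp = s × s = s^2
s = √(4.50 × 10^-8) = 2.12 × 10^-4 M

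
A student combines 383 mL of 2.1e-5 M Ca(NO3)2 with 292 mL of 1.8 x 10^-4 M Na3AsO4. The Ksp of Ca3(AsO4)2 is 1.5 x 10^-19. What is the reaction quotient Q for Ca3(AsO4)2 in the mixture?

Total volume = 383 + 292 = 675 mL.
[Ca^2+] = 2.1 x 10^-5 × (383/675) = 1.19 × 10^-5 M
[AsO4^3-] = 1.8 x 10^-4 × (292/675) = 7.79 x 10^-5 M
Ca3(AsO4)2(s) ⇌ 3 Ca^2+(aq) + 2 AsO4^3-(aq), so Q = [Ca^2+]^3[AsO4^3-]^2
Q = (1.19 x 10^-5)^3(7.79 × 10^-5)^2 = 1.0 x 10^-23
Q < Ksp, so no precipitate of Ca3(AsO4)2 forms.

1.0 × 10^-23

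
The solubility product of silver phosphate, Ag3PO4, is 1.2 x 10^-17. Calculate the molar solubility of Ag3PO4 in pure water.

2.6 x 10^-5 M

Ag3PO4(s) <=> 3 Ag^+(aq) + PO4^3-(aq)
Ksp = [Ag^+]^3[PO4^3-]
For each mole of Ag3PO4 that dissolves: [Ag^+] = 3s, [PO4^3-] = s.
Ksp = (3s)^3s = 27s^4
Solving, s = (1.2 x 10^-17/27)^(1/4) = 2.6 x 10^-5 M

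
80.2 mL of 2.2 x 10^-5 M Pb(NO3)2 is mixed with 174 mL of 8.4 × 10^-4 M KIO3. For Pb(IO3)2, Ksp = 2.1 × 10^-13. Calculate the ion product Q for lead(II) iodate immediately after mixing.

Total volume = 80.2 + 174 = 254.2 mL.
[Pb^2+] = 2.2 × 10^-5 × (80.2/254.2) = 6.94 × 10^-6 M
[IO3^-] = 8.4 × 10^-4 × (174/254.2) = 5.75 × 10^-4 M
Pb(IO3)2(s) ⇌ Pb^2+ + 2 IO3^-, so Q = [Pb^2+][IO3^-]^2
Q = (6.94 × 10^-6)(5.75 × 10^-4)^2 = 2.3 x 10^-12
Q > Ksp, so Pb(IO3)2 will precipitate.

Q ≈ 2.3 × 10^-12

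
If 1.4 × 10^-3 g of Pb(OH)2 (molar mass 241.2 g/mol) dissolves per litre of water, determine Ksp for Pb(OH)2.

Molar solubility s = (1.4 × 10^-3 g/L) / (241.2 g/mol) = 5.80 × 10^-6 M.
Pb(OH)2(s) ⇌ Pb^2+(aq) + 2 OH^-(aq)
If s mol/L of Pb(OH)2 dissolves, [Pb^2+] = s and [OH^-] = 2s.
Ksp = [Pb^2+][OH^-]^2
Ksp = s(2s)^2 = 4s^3
With s = 5.80 x 10^-6: Ksp = 7.8 × 10^-16

Ksp = 7.8 × 10^-16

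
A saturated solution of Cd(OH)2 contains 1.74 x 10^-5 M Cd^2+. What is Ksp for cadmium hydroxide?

Cd(OH)2(s) ⇌ Cd^2+ + 2 OH^-
Stoichiometry gives [OH^-] = (2/1)[Cd^2+] = 3.480 × 10^-5 M.
Ksp = [Cd^2+][OH^-]^2
Ksp = 1.74 x 10^-5 × (3.480 × 10^-5)^2 = 2.11 × 10^-14

Ksp ≈ 2.11e-14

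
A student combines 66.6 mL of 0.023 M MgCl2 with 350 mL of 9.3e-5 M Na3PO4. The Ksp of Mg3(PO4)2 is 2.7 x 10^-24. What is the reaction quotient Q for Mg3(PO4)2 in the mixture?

Q = 3.0e-16

Total volume = 66.6 + 350 = 416.6 mL.
[Mg^2+] = 2.3 × 10^-2 × (66.6/416.6) = 3.68 × 10^-3 M
[PO4^3-] = 9.3 x 10^-5 × (350/416.6) = 7.81 x 10^-5 M
Mg3(PO4)2(s) ⇌ 3 Mg^2+ + 2 PO4^3-, so Q = [Mg^2+]^3[PO4^3-]^2
Q = (3.68 × 10^-3)^3(7.81 x 10^-5)^2 = 3.0 × 10^-16
Q > Ksp, so Mg3(PO4)2 will precipitate.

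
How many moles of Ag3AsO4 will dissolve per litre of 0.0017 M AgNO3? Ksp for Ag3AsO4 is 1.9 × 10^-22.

Ag3AsO4(s) ⇌ 3 Ag^+(aq) + AsO4^3-(aq)
Ksp = [Ag^+]^3[AsO4^3-]
If s mol/L dissolves here, [Ag^+] = 0.0017 + 3s ≈ 0.0017, [AsO4^3-] = s (Ksp is small, so little additional dissolves).
Ksp ≈ (0.0017)^3 × s
s = 3.9 x 10^-14 M
Check: 3s = 1.2 x 10^-13 ≪ 0.0017, so the approximation is valid.

s = 3.9 x 10^-14 M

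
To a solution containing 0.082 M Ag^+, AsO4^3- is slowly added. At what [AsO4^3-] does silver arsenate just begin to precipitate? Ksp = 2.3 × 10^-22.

[AsO4^3-] ≈ 4.2e-19 M

Ag3AsO4(s) ⇌ 3 Ag^+(aq) + AsO4^3-(aq)
Ksp = [Ag^+]^3[AsO4^3-]
Precipitation begins when Q = Ksp. With [Ag^+] = 0.082 M:
2.3 × 10^-22 = (0.082)^3 × [AsO4^3-]
[AsO4^3-] = (2.3 × 10^-22 / 5.51 x 10^-4) = 4.2 × 10^-19 M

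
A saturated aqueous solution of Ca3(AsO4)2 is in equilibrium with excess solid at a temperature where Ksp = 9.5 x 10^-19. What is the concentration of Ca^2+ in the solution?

[Ca^2+] ≈ 2.9 × 10^-4 M

Ca3(AsO4)2(s) ⇌ 3 Ca^2+(aq) + 2 AsO4^3-(aq)
Ksp = [Ca^2+]^3[AsO4^3-]^2
Let s = molar solubility. Then [Ca^2+] = 3s and [AsO4^3-] = 2s.
Ksp = (3s)^3(2s)^2 = 108s^5
s^5 = 9.5 x 10^-19 / 108, so s = 9.75 × 10^-5 M
[Ca^2+] = 3s = 2.9 × 10^-4 M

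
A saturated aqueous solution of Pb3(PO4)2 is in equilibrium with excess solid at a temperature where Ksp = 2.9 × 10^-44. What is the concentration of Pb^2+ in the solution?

Pb3(PO4)2(s) ⇌ 3 Pb^2+ + 2 PO4^3-
Ksp = [Pb^2+]^3[PO4^3-]^2
Let s = molar solubility. Then [Pb^2+] = 3s and [PO4^3-] = 2s.
Ksp = (3s)^3(2s)^2 = 108s^5
Solving, s = (2.9 × 10^-44/108)^(1/5) = 7.69 × 10^-10 M
[Pb^2+] = 3s = 2.3 × 10^-9 M

[Pb^2+] ≈ 2.3 × 10^-9 M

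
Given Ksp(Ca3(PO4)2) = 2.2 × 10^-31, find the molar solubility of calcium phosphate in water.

Ca3(PO4)2(s) <=> 3 Ca^2+ + 2 PO4^3-
Ksp = [Ca^2+]^3[PO4^3-]^2
Let s = molar solubility. Then [Ca^2+] = 3s and [PO4^3-] = 2s.
Substituting: Ksp = (3s)^3(2s)^2 = 108s^5
Solving, s = (2.2 × 10^-31/108)^(1/5) = 2.9 x 10^-7 M

s = 2.9 × 10^-7 M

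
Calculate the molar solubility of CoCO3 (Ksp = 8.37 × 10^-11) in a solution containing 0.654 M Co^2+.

s ≈ 1.28 x 10^-10 M

CoCO3(s) ⇌ Co^2+(aq) + CO3^2-(aq)
Ksp = [Co^2+][CO3^2-]
If s mol/L dissolves here, [Co^2+] = 0.654 + s ≈ 0.654, [CO3^2-] = s (common-ion effect: Co^2+ is already 0.654 M).
Ksp ≈ 0.654 × s
s = 1.28 × 10^-10 M
Check: s = 1.3 × 10^-10 ≪ 0.654, so the approximation is valid.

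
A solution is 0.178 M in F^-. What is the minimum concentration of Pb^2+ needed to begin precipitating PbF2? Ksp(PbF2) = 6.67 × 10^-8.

PbF2(s) <=> Pb^2+ + 2 F^-
Ksp = [Pb^2+][F^-]^2
Precipitation begins when Q = Ksp. With [F^-] = 0.178 M:
6.67 × 10^-8 = (0.178)^2 × [Pb^2+]
[Pb^2+] = (6.67 × 10^-8 / 3.168 × 10^-2) = 2.11 x 10^-6 M

[Pb^2+] = 2.11 x 10^-6 M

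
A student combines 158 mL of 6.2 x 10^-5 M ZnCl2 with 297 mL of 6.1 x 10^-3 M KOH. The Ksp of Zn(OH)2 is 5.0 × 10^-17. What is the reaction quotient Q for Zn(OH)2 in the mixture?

Total volume = 158 + 297 = 455 mL.
[Zn^2+] = 6.2 x 10^-5 × (158/455) = 2.15 × 10^-5 M
[OH^-] = 6.1 × 10^-3 × (297/455) = 3.98 × 10^-3 M
Zn(OH)2(s) <=> Zn^2+(aq) + 2 OH^-(aq), so Q = [Zn^2+][OH^-]^2
Q = (2.15 x 10^-5)(3.98 x 10^-3)^2 = 3.4 x 10^-10
Q > Ksp, so Zn(OH)2 will precipitate.

3.4 x 10^-10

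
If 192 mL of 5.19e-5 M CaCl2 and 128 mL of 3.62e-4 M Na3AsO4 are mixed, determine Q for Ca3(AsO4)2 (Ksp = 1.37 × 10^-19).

Total volume = 192 + 128 = 320 mL.
[Ca^2+] = 5.19 × 10^-5 × (192/320) = 3.114 × 10^-5 M
[AsO4^3-] = 3.62 × 10^-4 × (128/320) = 1.448 × 10^-4 M
Ca3(AsO4)2(s) ⇌ 3 Ca^2+(aq) + 2 AsO4^3-(aq), so Q = [Ca^2+]^3[AsO4^3-]^2
Q = (3.114 × 10^-5)^3(1.448 × 10^-4)^2 = 6.33 × 10^-22
Q < Ksp, so no precipitate of Ca3(AsO4)2 forms.

Q = 6.33 × 10^-22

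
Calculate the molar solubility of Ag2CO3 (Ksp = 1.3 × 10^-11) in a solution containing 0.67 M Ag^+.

Ag2CO3(s) <=> 2 Ag^+ + CO3^2-
Ksp = [Ag^+]^2[CO3^2-]
Let s be the molar solubility in this solution. [Ag^+] = 0.67 + 2s ≈ 0.67, [CO3^2-] = s (Ksp is small, so little additional dissolves).
Ksp ≈ (0.67)^2 × s
s = 2.9 x 10^-11 M
Check: 2s = 5.8 × 10^-11 ≪ 0.67, so the approximation is valid.

2.9 × 10^-11 M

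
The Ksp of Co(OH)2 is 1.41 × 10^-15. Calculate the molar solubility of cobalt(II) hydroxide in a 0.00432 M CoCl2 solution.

s = 2.86 × 10^-7 M

Co(OH)2(s) ⇌ Co^2+(aq) + 2 OH^-(aq)
Ksp = [Co^2+][OH^-]^2
Let s = moles of Co(OH)2 that dissolve per litre. [Co^2+] = 0.00432 + s ≈ 0.00432, [OH^-] = 2s (Ksp is small, so little additional dissolves).
Ksp ≈ 0.00432 × (2s)^2
s = 2.86 x 10^-7 M
Check: s = 2.9 × 10^-7 ≪ 0.00432, so the approximation is valid.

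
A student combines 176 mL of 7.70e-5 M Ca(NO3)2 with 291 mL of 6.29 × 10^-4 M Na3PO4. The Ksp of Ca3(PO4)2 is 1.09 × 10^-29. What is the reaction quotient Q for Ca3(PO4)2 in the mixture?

Total volume = 176 + 291 = 467 mL.
[Ca^2+] = 7.70 x 10^-5 × (176/467) = 2.902 × 10^-5 M
[PO4^3-] = 6.29 × 10^-4 × (291/467) = 3.919 × 10^-4 M
Ca3(PO4)2(s) ⇌ 3 Ca^2+ + 2 PO4^3-, so Q = [Ca^2+]^3[PO4^3-]^2
Q = (2.902 × 10^-5)^3(3.919 × 10^-4)^2 = 3.75 × 10^-21
Q > Ksp, so Ca3(PO4)2 will precipitate.

Q = 3.75 × 10^-21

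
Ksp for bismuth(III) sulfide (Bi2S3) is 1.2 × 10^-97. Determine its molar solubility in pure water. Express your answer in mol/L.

Bi2S3(s) <=> 2 Bi^3+(aq) + 3 S^2-(aq)
Ksp = [Bi^3+]^2[S^2-]^3
Let s = molar solubility. Then [Bi^3+] = 2s and [S^2-] = 3s.
Substituting: Ksp = (2s)^2(3s)^3 = 108s^5
Solving, s = (1.2 × 10^-97/108)^(1/5) = 1.6 × 10^-20 M

1.6 × 10^-20 M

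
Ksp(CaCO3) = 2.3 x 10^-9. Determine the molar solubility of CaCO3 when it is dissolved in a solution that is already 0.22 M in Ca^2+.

1.0 x 10^-8 M

CaCO3(s) ⇌ Ca^2+(aq) + CO3^2-(aq)
Ksp = [Ca^2+][CO3^2-]
Let s = moles of CaCO3 that dissolve per litre. [Ca^2+] = 0.22 + s ≈ 0.22, [CO3^2-] = s (since the Ca^2+ already present dominates).
Ksp ≈ 0.22 × s
s = 1.0 x 10^-8 M
Check: s = 1.0 × 10^-8 ≪ 0.22, so the approximation is valid.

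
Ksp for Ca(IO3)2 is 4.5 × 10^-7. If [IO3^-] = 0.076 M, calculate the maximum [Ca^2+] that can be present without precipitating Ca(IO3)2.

Ca(IO3)2(s) ⇌ Ca^2+(aq) + 2 IO3^-(aq)
Ksp = [Ca^2+][IO3^-]^2
Precipitation begins when Q = Ksp. With [IO3^-] = 0.076 M:
4.5 × 10^-7 = (0.076)^2 × [Ca^2+]
[Ca^2+] = (4.5 × 10^-7 / 5.78 × 10^-3) = 7.8 x 10^-5 M

[Ca^2+] ≈ 7.8 x 10^-5 M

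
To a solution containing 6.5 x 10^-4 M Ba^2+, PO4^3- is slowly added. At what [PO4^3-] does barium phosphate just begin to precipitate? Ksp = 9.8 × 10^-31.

Ba3(PO4)2(s) ⇌ 3 Ba^2+ + 2 PO4^3-
Ksp = [Ba^2+]^3[PO4^3-]^2
Precipitation begins when Q = Ksp. With [Ba^2+] = 6.5 x 10^-4 M:
9.8 × 10^-31 = (6.5 x 10^-4)^3 × [PO4^3-]^2
[PO4^3-] = (9.8 × 10^-31 / 2.75 x 10^-10)^(1/2) = 6.0 x 10^-11 M

6.0 × 10^-11 M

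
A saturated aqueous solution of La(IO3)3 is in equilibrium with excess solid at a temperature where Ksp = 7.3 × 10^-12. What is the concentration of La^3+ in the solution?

7.2 x 10^-4 M

La(IO3)3(s) ⇌ La^3+ + 3 IO3^-
Ksp = [La^3+][IO3^-]^3
Let s = molar solubility. Then [La^3+] = s and [IO3^-] = 3s.
So Ksp = s × (3s)^3 = 27s^4
Solving, s = (7.3 × 10^-12/27)^(1/4) = 7.21 × 10^-4 M
[La^3+] = s = 7.2 × 10^-4 M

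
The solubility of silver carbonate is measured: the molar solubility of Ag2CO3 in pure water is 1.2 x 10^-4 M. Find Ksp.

Ag2CO3(s) <=> 2 Ag^+(aq) + CO3^2-(aq)
If s mol/L of Ag2CO3 dissolves, [Ag^+] = 2s and [CO3^2-] = s.
Ksp = [Ag^+]^2[CO3^2-]
Substituting: Ksp = (2s)^2s = 4s^3
Ksp = 4 × (1.2 × 10^-4)^3 = 6.9 x 10^-12

Ksp ≈ 6.9e-12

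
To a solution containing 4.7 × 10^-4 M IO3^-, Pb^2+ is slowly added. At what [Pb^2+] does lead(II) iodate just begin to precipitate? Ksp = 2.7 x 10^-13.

1.2 × 10^-6 M

Pb(IO3)2(s) ⇌ Pb^2+ + 2 IO3^-
Ksp = [Pb^2+][IO3^-]^2
Precipitation begins when Q = Ksp. With [IO3^-] = 4.7 × 10^-4 M:
2.7 x 10^-13 = (4.7 × 10^-4)^2 × [Pb^2+]
[Pb^2+] = (2.7 x 10^-13 / 2.21 x 10^-7) = 1.2 × 10^-6 M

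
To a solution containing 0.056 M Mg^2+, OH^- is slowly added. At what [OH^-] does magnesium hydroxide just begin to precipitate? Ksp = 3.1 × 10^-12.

Mg(OH)2(s) <=> Mg^2+ + 2 OH^-
Ksp = [Mg^2+][OH^-]^2
Precipitation begins when Q = Ksp. With [Mg^2+] = 0.056 M:
3.1 × 10^-12 = (0.056) × [OH^-]^2
[OH^-] = (3.1 × 10^-12 / 5.6 × 10^-2)^(1/2) = 7.4 × 10^-6 M

[OH^-] ≈ 7.4 × 10^-6 M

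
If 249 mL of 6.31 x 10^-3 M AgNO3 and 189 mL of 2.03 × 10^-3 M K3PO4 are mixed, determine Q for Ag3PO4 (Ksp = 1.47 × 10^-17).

4.04e-11

Total volume = 249 + 189 = 438 mL.
[Ag^+] = 6.31 x 10^-3 × (249/438) = 3.587 × 10^-3 M
[PO4^3-] = 2.03 x 10^-3 × (189/438) = 8.760 × 10^-4 M
Ag3PO4(s) ⇌ 3 Ag^+ + PO4^3-, so Q = [Ag^+]^3[PO4^3-]
Q = (3.587 × 10^-3)^3(8.760 × 10^-4) = 4.04 × 10^-11
Q > Ksp, so Ag3PO4 will precipitate.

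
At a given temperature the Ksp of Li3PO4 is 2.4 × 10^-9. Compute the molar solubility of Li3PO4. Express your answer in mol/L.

s ≈ 3.1 x 10^-3 M

Li3PO4(s) <=> 3 Li^+(aq) + PO4^3-(aq)
Ksp = [Li^+]^3[PO4^3-]
If s mol/L of Li3PO4 dissolves, [Li^+] = 3s and [PO4^3-] = s.
Ksp = (3s)^3s = 27s^4
Solving, s = (2.4 × 10^-9/27)^(1/4) = 3.1 x 10^-3 M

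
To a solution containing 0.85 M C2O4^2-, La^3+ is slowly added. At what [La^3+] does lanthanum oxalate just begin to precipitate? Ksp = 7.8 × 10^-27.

La2(C2O4)3(s) ⇌ 2 La^3+ + 3 C2O4^2-
Ksp = [La^3+]^2[C2O4^2-]^3
Precipitation begins when Q = Ksp. With [C2O4^2-] = 0.85 M:
7.8 × 10^-27 = (0.85)^3 × [La^3+]^2
[La^3+] = (7.8 × 10^-27 / 6.14 x 10^-1)^(1/2) = 1.1 × 10^-13 M

1.1 x 10^-13 M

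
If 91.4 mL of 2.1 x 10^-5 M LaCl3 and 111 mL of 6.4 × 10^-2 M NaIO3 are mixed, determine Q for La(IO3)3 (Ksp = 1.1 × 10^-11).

Q = 4.1 × 10^-10

Total volume = 91.4 + 111 = 202.4 mL.
[La^3+] = 2.1 × 10^-5 × (91.4/202.4) = 9.48 × 10^-6 M
[IO3^-] = 6.4 x 10^-2 × (111/202.4) = 3.51 × 10^-2 M
La(IO3)3(s) <=> La^3+ + 3 IO3^-, so Q = [La^3+][IO3^-]^3
Q = (9.48 × 10^-6)(3.51 × 10^-2)^3 = 4.1 × 10^-10
Q > Ksp, so La(IO3)3 will precipitate.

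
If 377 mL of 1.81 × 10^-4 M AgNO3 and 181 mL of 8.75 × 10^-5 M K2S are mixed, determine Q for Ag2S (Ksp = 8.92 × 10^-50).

Q = 4.24 x 10^-13

Total volume = 377 + 181 = 558 mL.
[Ag^+] = 1.81 × 10^-4 × (377/558) = 1.223 × 10^-4 M
[S^2-] = 8.75 × 10^-5 × (181/558) = 2.838 × 10^-5 M
Ag2S(s) <=> 2 Ag^+ + S^2-, so Q = [Ag^+]^2[S^2-]
Q = (1.223 × 10^-4)^2(2.838 × 10^-5) = 4.24 x 10^-13
Q > Ksp, so Ag2S will precipitate.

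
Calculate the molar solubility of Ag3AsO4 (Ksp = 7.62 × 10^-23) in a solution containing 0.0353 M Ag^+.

1.73 × 10^-18 M

Ag3AsO4(s) <=> 3 Ag^+(aq) + AsO4^3-(aq)
Ksp = [Ag^+]^3[AsO4^3-]
If s mol/L dissolves here, [Ag^+] = 0.0353 + 3s ≈ 0.0353, [AsO4^3-] = s (since the Ag^+ already present dominates).
Ksp ≈ (0.0353)^3 × s
s = 1.73 x 10^-18 M
Check: 3s = 5.2 × 10^-18 ≪ 0.0353, so the approximation is valid.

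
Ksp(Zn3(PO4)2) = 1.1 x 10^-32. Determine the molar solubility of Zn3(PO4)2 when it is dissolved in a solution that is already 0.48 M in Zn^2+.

1.6 × 10^-16 M

Zn3(PO4)2(s) ⇌ 3 Zn^2+(aq) + 2 PO4^3-(aq)
Ksp = [Zn^2+]^3[PO4^3-]^2
Let s = moles of Zn3(PO4)2 that dissolve per litre. [Zn^2+] = 0.48 + 3s ≈ 0.48, [PO4^3-] = 2s (since the Zn^2+ already present dominates).
Ksp ≈ (0.48)^3 × (2s)^2
s = 1.6 × 10^-16 M
Check: 3s = 4.7 × 10^-16 ≪ 0.48, so the approximation is valid.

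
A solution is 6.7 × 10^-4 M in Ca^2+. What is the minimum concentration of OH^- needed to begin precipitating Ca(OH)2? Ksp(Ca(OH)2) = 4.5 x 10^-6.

Ca(OH)2(s) ⇌ Ca^2+ + 2 OH^-
Ksp = [Ca^2+][OH^-]^2
Precipitation begins when Q = Ksp. With [Ca^2+] = 6.7 × 10^-4 M:
4.5 x 10^-6 = (6.7 × 10^-4) × [OH^-]^2
[OH^-] = (4.5 x 10^-6 / 6.7 × 10^-4)^(1/2) = 8.2 × 10^-2 M

8.2e-2 M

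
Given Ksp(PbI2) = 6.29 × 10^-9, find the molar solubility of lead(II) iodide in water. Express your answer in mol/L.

1.16 × 10^-3 M

PbI2(s) <=> Pb^2+ + 2 I^-
Ksp = [Pb^2+][I^-]^2
For each mole of PbI2 that dissolves: [Pb^2+] = s, [I^-] = 2s.
Ksp = s(2s)^2 = 4s^3
Solving, s = (6.29 × 10^-9/4)^(1/3) = 1.16 × 10^-3 M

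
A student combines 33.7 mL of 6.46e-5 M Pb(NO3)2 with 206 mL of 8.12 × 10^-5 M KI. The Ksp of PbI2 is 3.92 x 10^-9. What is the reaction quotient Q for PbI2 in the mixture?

Total volume = 33.7 + 206 = 239.7 mL.
[Pb^2+] = 6.46 x 10^-5 × (33.7/239.7) = 9.082 × 10^-6 M
[I^-] = 8.12 × 10^-5 × (206/239.7) = 6.978 × 10^-5 M
PbI2(s) ⇌ Pb^2+ + 2 I^-, so Q = [Pb^2+][I^-]^2
Q = (9.082 × 10^-6)(6.978 x 10^-5)^2 = 4.42 × 10^-14
Q < Ksp, so no precipitate of PbI2 forms.

Q = 4.42 × 10^-14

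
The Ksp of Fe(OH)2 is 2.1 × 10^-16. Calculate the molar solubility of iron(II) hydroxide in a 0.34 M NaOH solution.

Fe(OH)2(s) ⇌ Fe^2+(aq) + 2 OH^-(aq)
Ksp = [Fe^2+][OH^-]^2
Let s = moles of Fe(OH)2 that dissolve per litre. [Fe^2+] = s, [OH^-] = 0.34 + 2s ≈ 0.34 (since OH^- from NaOH dominates).
Ksp ≈ s × (0.34)^2
s = 1.8 x 10^-15 M
Check: 2s = 3.6 × 10^-15 ≪ 0.34, so the approximation is valid.

1.8e-15 M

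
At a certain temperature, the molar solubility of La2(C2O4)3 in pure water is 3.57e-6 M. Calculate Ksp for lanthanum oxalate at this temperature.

Ksp ≈ 6.26 × 10^-26

La2(C2O4)3(s) ⇌ 2 La^3+ + 3 C2O4^2-
For each mole of La2(C2O4)3 that dissolves: [La^3+] = 2s, [C2O4^2-] = 3s.
Ksp = [La^3+]^2[C2O4^2-]^3
Substituting: Ksp = (2s)^2(3s)^3 = 108s^5
With s = 3.57 × 10^-6: Ksp = 6.26 x 10^-26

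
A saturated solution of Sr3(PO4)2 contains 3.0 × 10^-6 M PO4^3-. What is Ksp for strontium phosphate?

8.2e-28

Sr3(PO4)2(s) ⇌ 3 Sr^2+ + 2 PO4^3-
Stoichiometry gives [Sr^2+] = (3/2)[PO4^3-] = 4.50 x 10^-6 M.
Ksp = [Sr^2+]^3[PO4^3-]^2
Ksp = (4.50 x 10^-6)^3 × (3.0 × 10^-6)^2 = 8.2 × 10^-28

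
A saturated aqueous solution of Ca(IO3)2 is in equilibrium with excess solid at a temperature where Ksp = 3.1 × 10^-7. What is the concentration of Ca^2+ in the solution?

Ca(IO3)2(s) ⇌ Ca^2+ + 2 IO3^-
Ksp = [Ca^2+][IO3^-]^2
With molar solubility s: [Ca^2+] = s, [IO3^-] = 2s.
Ksp = s(2s)^2 = 4s^3
s^3 = 3.1 × 10^-7 / 4, so s = 4.26 × 10^-3 M
[Ca^2+] = s = 4.3 × 10^-3 M

[Ca^2+] = 4.3 × 10^-3 M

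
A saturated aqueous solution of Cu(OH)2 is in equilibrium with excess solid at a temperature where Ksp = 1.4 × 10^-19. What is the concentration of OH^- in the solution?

Cu(OH)2(s) ⇌ Cu^2+ + 2 OH^-
Ksp = [Cu^2+][OH^-]^2
For each mole of Cu(OH)2 that dissolves: [Cu^2+] = s, [OH^-] = 2s.
Ksp = s(2s)^2 = 4s^3
s = (1.4 × 10^-19 / 4)^(1/3) = 3.27 × 10^-7 M
[OH^-] = 2s = 6.5 × 10^-7 M

[OH^-] ≈ 6.5 × 10^-7 M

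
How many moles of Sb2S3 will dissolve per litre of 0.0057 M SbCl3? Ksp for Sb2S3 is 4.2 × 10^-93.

Sb2S3(s) ⇌ 2 Sb^3+(aq) + 3 S^2-(aq)
Ksp = [Sb^3+]^2[S^2-]^3
Let s = moles of Sb2S3 that dissolve per litre. [Sb^3+] = 0.0057 + 2s ≈ 0.0057, [S^2-] = 3s (Ksp is small, so little additional dissolves).
Ksp ≈ (0.0057)^2 × (3s)^3
s = 1.7 × 10^-30 M
Check: 2s = 3.4 × 10^-30 ≪ 0.0057, so the approximation is valid.

1.7e-30 M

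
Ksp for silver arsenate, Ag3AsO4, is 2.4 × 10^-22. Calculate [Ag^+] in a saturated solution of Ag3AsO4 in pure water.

5.2e-6 M

Ag3AsO4(s) ⇌ 3 Ag^+(aq) + AsO4^3-(aq)
Ksp = [Ag^+]^3[AsO4^3-]
Let s = molar solubility. Then [Ag^+] = 3s and [AsO4^3-] = s.
Ksp = (3s)^3s = 27s^4
s^4 = 2.4 × 10^-22 / 27, so s = 1.73 × 10^-6 M
[Ag^+] = 3s = 5.2 × 10^-6 M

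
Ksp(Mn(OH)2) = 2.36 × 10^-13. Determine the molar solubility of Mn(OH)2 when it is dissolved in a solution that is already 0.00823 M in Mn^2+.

Mn(OH)2(s) ⇌ Mn^2+ + 2 OH^-
Ksp = [Mn^2+][OH^-]^2
Let s = moles of Mn(OH)2 that dissolve per litre. [Mn^2+] = 0.00823 + s ≈ 0.00823, [OH^-] = 2s (Ksp is small, so little additional dissolves).
Ksp ≈ 0.00823 × (2s)^2
s = 2.68 x 10^-6 M
Check: s = 2.7 × 10^-6 ≪ 0.00823, so the approximation is valid.

s = 2.68 × 10^-6 M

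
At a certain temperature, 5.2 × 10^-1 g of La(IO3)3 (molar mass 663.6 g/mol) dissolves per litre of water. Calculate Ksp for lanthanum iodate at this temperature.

Ksp ≈ 1.0 × 10^-11

Molar solubility s = (5.2 × 10^-1 g/L) / (663.6 g/mol) = 7.84 × 10^-4 M.
La(IO3)3(s) ⇌ La^3+ + 3 IO3^-
With molar solubility s: [La^3+] = s, [IO3^-] = 3s.
Ksp = [La^3+][IO3^-]^3
Substituting: Ksp = s(3s)^3 = 27s^4
Ksp = 27 × (7.84 × 10^-4)^4 = 1.0 x 10^-11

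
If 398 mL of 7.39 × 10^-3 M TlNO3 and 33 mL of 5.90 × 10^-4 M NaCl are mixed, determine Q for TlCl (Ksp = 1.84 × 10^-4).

Q = 3.08 × 10^-7

Total volume = 398 + 33 = 431 mL.
[Tl^+] = 7.39 × 10^-3 × (398/431) = 6.824 x 10^-3 M
[Cl^-] = 5.90 x 10^-4 × (33/431) = 4.517 × 10^-5 M
TlCl(s) ⇌ Tl^+ + Cl^-, so Q = [Tl^+][Cl^-]
Q = (6.824 x 10^-3)(4.517 × 10^-5) = 3.08 × 10^-7
Q < Ksp, so no precipitate of TlCl forms.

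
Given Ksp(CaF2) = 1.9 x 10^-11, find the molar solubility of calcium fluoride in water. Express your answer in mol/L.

CaF2(s) ⇌ Ca^2+ + 2 F^-
Ksp = [Ca^2+][F^-]^2
Let s = molar solubility. Then [Ca^2+] = s and [F^-] = 2s.
Ksp = s(2s)^2 = 4s^3
Solving, s = (1.9 x 10^-11/4)^(1/3) = 1.7 x 10^-4 M

s ≈ 1.7e-4 M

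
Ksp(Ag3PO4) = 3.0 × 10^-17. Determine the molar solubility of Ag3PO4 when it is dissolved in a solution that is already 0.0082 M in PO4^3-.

Ag3PO4(s) <=> 3 Ag^+(aq) + PO4^3-(aq)
Ksp = [Ag^+]^3[PO4^3-]
Let s = moles of Ag3PO4 that dissolve per litre. [Ag^+] = 3s, [PO4^3-] = 0.0082 + s ≈ 0.0082 (common-ion effect: PO4^3- is already 0.0082 M).
Ksp ≈ (3s)^3 × 0.0082
s = 5.1 x 10^-6 M
Check: s = 5.1 × 10^-6 ≪ 0.0082, so the approximation is valid.

s ≈ 5.1e-6 M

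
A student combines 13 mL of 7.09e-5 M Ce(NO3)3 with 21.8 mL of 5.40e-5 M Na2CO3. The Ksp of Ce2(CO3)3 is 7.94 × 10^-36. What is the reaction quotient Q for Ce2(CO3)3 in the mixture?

Total volume = 13 + 21.8 = 34.8 mL.
[Ce^3+] = 7.09 × 10^-5 × (13/34.8) = 2.649 × 10^-5 M
[CO3^2-] = 5.40 × 10^-5 × (21.8/34.8) = 3.383 × 10^-5 M
Ce2(CO3)3(s) ⇌ 2 Ce^3+(aq) + 3 CO3^2-(aq), so Q = [Ce^3+]^2[CO3^2-]^3
Q = (2.649 × 10^-5)^2(3.383 × 10^-5)^3 = 2.72 × 10^-23
Q > Ksp, so Ce2(CO3)3 will precipitate.

2.72 x 10^-23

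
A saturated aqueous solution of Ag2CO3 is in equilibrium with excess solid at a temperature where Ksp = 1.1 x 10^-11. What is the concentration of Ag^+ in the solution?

[Ag^+] ≈ 2.8e-4 M

Ag2CO3(s) ⇌ 2 Ag^+ + CO3^2-
Ksp = [Ag^+]^2[CO3^2-]
For each mole of Ag2CO3 that dissolves: [Ag^+] = 2s, [CO3^2-] = s.
Ksp = (2s)^2s = 4s^3
s = (1.1 x 10^-11 / 4)^(1/3) = 1.40 x 10^-4 M
[Ag^+] = 2s = 2.8 × 10^-4 M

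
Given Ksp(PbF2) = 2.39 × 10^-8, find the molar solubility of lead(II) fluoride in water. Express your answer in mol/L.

s ≈ 1.81e-3 M

PbF2(s) ⇌ Pb^2+ + 2 F^-
Ksp = [Pb^2+][F^-]^2
If s mol/L of PbF2 dissolves, [Pb^2+] = s and [F^-] = 2s.
Substituting: Ksp = s(2s)^2 = 4s^3
Solving, s = (2.39 × 10^-8/4)^(1/3) = 1.81 × 10^-3 M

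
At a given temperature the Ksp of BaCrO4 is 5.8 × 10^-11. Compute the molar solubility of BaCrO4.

s ≈ 7.6 × 10^-6 M

BaCrO4(s) ⇌ Ba^2+(aq) + CrO4^2-(aq)
Ksp = [Ba^2+][CrO4^2-]
Let s = molar solubility. Then [Ba^2+] = s and [CrO4^2-] = s.
Ksp = (s)(s) = s^2
s = √(5.8 × 10^-11) = 7.6 x 10^-6 M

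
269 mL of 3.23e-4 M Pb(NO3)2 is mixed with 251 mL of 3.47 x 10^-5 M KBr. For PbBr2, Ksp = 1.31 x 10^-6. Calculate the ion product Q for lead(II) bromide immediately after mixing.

Q ≈ 4.69 x 10^-14

Total volume = 269 + 251 = 520 mL.
[Pb^2+] = 3.23 × 10^-4 × (269/520) = 1.671 × 10^-4 M
[Br^-] = 3.47 × 10^-5 × (251/520) = 1.675 × 10^-5 M
PbBr2(s) <=> Pb^2+ + 2 Br^-, so Q = [Pb^2+][Br^-]^2
Q = (1.671 x 10^-4)(1.675 × 10^-5)^2 = 4.69 x 10^-14
Q < Ksp, so no precipitate of PbBr2 forms.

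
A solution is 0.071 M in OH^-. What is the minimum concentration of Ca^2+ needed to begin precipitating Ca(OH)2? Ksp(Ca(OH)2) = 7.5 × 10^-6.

Ca(OH)2(s) ⇌ Ca^2+ + 2 OH^-
Ksp = [Ca^2+][OH^-]^2
Precipitation begins when Q = Ksp. With [OH^-] = 0.071 M:
7.5 × 10^-6 = (0.071)^2 × [Ca^2+]
[Ca^2+] = (7.5 × 10^-6 / 5.04 × 10^-3) = 1.5 × 10^-3 M

1.5 × 10^-3 M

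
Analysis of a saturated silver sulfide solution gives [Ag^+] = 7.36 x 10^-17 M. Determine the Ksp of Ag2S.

Ag2S(s) ⇌ 2 Ag^+(aq) + S^2-(aq)
Stoichiometry gives [S^2-] = (1/2)[Ag^+] = 3.680 × 10^-17 M.
Ksp = [Ag^+]^2[S^2-]
Ksp = (7.36 x 10^-17)^2 × 3.680 × 10^-17 = 1.99 x 10^-49

Ksp = 1.99 × 10^-49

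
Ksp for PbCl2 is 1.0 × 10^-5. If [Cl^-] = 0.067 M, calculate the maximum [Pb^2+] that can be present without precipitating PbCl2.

PbCl2(s) <=> Pb^2+ + 2 Cl^-
Ksp = [Pb^2+][Cl^-]^2
Precipitation begins when Q = Ksp. With [Cl^-] = 0.067 M:
1.0 × 10^-5 = (0.067)^2 × [Pb^2+]
[Pb^2+] = (1.0 × 10^-5 / 4.49 x 10^-3) = 2.2 x 10^-3 M

[Pb^2+] ≈ 2.2 × 10^-3 M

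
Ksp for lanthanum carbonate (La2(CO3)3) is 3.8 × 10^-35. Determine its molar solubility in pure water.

La2(CO3)3(s) ⇌ 2 La^3+(aq) + 3 CO3^2-(aq)
Ksp = [La^3+]^2[CO3^2-]^3
With molar solubility s: [La^3+] = 2s, [CO3^2-] = 3s.
So Ksp = (2s)^2 × (3s)^3 = 108s^5
s = (3.8 × 10^-35 / 108)^(1/5) = 5.1 × 10^-8 M

s ≈ 5.1e-8 M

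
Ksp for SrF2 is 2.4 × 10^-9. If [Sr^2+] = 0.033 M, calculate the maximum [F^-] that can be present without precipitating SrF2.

SrF2(s) <=> Sr^2+ + 2 F^-
Ksp = [Sr^2+][F^-]^2
Precipitation begins when Q = Ksp. With [Sr^2+] = 0.033 M:
2.4 × 10^-9 = (0.033) × [F^-]^2
[F^-] = (2.4 × 10^-9 / 3.3 × 10^-2)^(1/2) = 2.7 × 10^-4 M

2.7 x 10^-4 M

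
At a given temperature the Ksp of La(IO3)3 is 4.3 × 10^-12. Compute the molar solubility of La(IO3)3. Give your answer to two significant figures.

La(IO3)3(s) <=> La^3+(aq) + 3 IO3^-(aq)
Ksp = [La^3+][IO3^-]^3
If s mol/L of La(IO3)3 dissolves, [La^3+] = s and [IO3^-] = 3s.
So Ksp = s × (3s)^3 = 27s^4
s = (4.3 × 10^-12 / 27)^(1/4) = 6.3 × 10^-4 M

6.3e-4 M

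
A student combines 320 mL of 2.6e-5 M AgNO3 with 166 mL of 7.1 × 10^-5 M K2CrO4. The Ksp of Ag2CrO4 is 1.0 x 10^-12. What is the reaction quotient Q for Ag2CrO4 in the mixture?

7.1 × 10^-15

Total volume = 320 + 166 = 486 mL.
[Ag^+] = 2.6 × 10^-5 × (320/486) = 1.71 × 10^-5 M
[CrO4^2-] = 7.1 x 10^-5 × (166/486) = 2.43 x 10^-5 M
Ag2CrO4(s) ⇌ 2 Ag^+(aq) + CrO4^2-(aq), so Q = [Ag^+]^2[CrO4^2-]
Q = (1.71 x 10^-5)^2(2.43 × 10^-5) = 7.1 × 10^-15
Q < Ksp, so no precipitate of Ag2CrO4 forms.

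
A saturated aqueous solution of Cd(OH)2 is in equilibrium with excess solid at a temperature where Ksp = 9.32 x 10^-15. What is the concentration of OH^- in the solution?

Cd(OH)2(s) ⇌ Cd^2+(aq) + 2 OH^-(aq)
Ksp = [Cd^2+][OH^-]^2
If s mol/L of Cd(OH)2 dissolves, [Cd^2+] = s and [OH^-] = 2s.
Ksp = s(2s)^2 = 4s^3
s = (9.32 x 10^-15 / 4)^(1/3) = 1.326 × 10^-5 M
[OH^-] = 2s = 2.65 × 10^-5 M

2.65 × 10^-5 M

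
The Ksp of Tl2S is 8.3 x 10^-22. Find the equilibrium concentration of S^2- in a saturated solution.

Tl2S(s) ⇌ 2 Tl^+(aq) + S^2-(aq)
Ksp = [Tl^+]^2[S^2-]
If s mol/L of Tl2S dissolves, [Tl^+] = 2s and [S^2-] = s.
Ksp = (2s)^2s = 4s^3
Solving, s = (8.3 x 10^-22/4)^(1/3) = 5.92 × 10^-8 M
[S^2-] = s = 5.9 × 10^-8 M

[S^2-] ≈ 5.9e-8 M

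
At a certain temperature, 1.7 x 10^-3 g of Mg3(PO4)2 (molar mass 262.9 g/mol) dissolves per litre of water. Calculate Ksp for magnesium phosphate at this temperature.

1.2 × 10^-24

Molar solubility s = (1.7 × 10^-3 g/L) / (262.9 g/mol) = 6.47 × 10^-6 M.
Mg3(PO4)2(s) <=> 3 Mg^2+(aq) + 2 PO4^3-(aq)
If s mol/L of Mg3(PO4)2 dissolves, [Mg^2+] = 3s and [PO4^3-] = 2s.
Ksp = [Mg^2+]^3[PO4^3-]^2
Substituting: Ksp = (3s)^3(2s)^2 = 108s^5
Ksp = 108 × (6.47 x 10^-6)^5 = 1.2 × 10^-24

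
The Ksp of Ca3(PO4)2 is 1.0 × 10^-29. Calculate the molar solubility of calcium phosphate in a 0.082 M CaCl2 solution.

6.7e-14 M

Ca3(PO4)2(s) ⇌ 3 Ca^2+ + 2 PO4^3-
Ksp = [Ca^2+]^3[PO4^3-]^2
Let s be the molar solubility in this solution. [Ca^2+] = 0.082 + 3s ≈ 0.082, [PO4^3-] = 2s (common-ion effect: Ca^2+ is already 0.082 M).
Ksp ≈ (0.082)^3 × (2s)^2
s = 6.7 x 10^-14 M
Check: 3s = 2.0 × 10^-13 ≪ 0.082, so the approximation is valid.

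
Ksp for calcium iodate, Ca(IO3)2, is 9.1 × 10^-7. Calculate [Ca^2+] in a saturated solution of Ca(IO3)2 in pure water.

Ca(IO3)2(s) ⇌ Ca^2+ + 2 IO3^-
Ksp = [Ca^2+][IO3^-]^2
If s mol/L of Ca(IO3)2 dissolves, [Ca^2+] = s and [IO3^-] = 2s.
So Ksp = s × (2s)^2 = 4s^3
Solving, s = (9.1 × 10^-7/4)^(1/3) = 6.10 x 10^-3 M
[Ca^2+] = s = 6.1 × 10^-3 M

6.1 × 10^-3 M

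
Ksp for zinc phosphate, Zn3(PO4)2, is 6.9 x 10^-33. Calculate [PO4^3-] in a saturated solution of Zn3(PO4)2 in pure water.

2.9 × 10^-7 M

Zn3(PO4)2(s) ⇌ 3 Zn^2+ + 2 PO4^3-
Ksp = [Zn^2+]^3[PO4^3-]^2
If s mol/L of Zn3(PO4)2 dissolves, [Zn^2+] = 3s and [PO4^3-] = 2s.
Ksp = (3s)^3(2s)^2 = 108s^5
s = (6.9 x 10^-33 / 108)^(1/5) = 1.45 x 10^-7 M
[PO4^3-] = 2s = 2.9 × 10^-7 M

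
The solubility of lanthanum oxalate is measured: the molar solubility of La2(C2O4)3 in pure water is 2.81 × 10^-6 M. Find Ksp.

La2(C2O4)3(s) ⇌ 2 La^3+ + 3 C2O4^2-
If s mol/L of La2(C2O4)3 dissolves, [La^3+] = 2s and [C2O4^2-] = 3s.
Ksp = [La^3+]^2[C2O4^2-]^3
Substituting: Ksp = (2s)^2(3s)^3 = 108s^5
Ksp = 108 × (2.81 × 10^-6)^5 = 1.89 x 10^-26

Ksp ≈ 1.89 × 10^-26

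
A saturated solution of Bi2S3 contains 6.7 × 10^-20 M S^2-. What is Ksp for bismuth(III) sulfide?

Bi2S3(s) <=> 2 Bi^3+ + 3 S^2-
Stoichiometry gives [Bi^3+] = (2/3)[S^2-] = 4.47 × 10^-20 M.
Ksp = [Bi^3+]^2[S^2-]^3
Ksp = (4.47 x 10^-20)^2 × (6.7 × 10^-20)^3 = 6.0 × 10^-97

Ksp ≈ 6.0 x 10^-97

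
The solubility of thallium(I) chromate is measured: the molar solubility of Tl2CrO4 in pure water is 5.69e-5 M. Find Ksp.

Ksp = 7.37 × 10^-13

Tl2CrO4(s) <=> 2 Tl^+(aq) + CrO4^2-(aq)
For each mole of Tl2CrO4 that dissolves: [Tl^+] = 2s, [CrO4^2-] = s.
Ksp = [Tl^+]^2[CrO4^2-]
Substituting: Ksp = (2s)^2s = 4s^3
Ksp = 4 × (5.69 x 10^-5)^3 = 7.37 × 10^-13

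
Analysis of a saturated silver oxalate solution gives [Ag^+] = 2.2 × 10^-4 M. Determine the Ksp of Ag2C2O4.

5.3e-12

Ag2C2O4(s) ⇌ 2 Ag^+ + C2O4^2-
Stoichiometry gives [C2O4^2-] = (1/2)[Ag^+] = 1.10 × 10^-4 M.
Ksp = [Ag^+]^2[C2O4^2-]
Ksp = (2.2 × 10^-4)^2 × 1.10 x 10^-4 = 5.3 × 10^-12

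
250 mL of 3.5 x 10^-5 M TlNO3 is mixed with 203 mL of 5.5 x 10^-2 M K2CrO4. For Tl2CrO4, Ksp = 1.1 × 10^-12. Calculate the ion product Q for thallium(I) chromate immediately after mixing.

9.2 × 10^-12

Total volume = 250 + 203 = 453 mL.
[Tl^+] = 3.5 × 10^-5 × (250/453) = 1.93 × 10^-5 M
[CrO4^2-] = 5.5 × 10^-2 × (203/453) = 2.46 × 10^-2 M
Tl2CrO4(s) ⇌ 2 Tl^+(aq) + CrO4^2-(aq), so Q = [Tl^+]^2[CrO4^2-]
Q = (1.93 x 10^-5)^2(2.46 x 10^-2) = 9.2 x 10^-12
Q > Ksp, so Tl2CrO4 will precipitate.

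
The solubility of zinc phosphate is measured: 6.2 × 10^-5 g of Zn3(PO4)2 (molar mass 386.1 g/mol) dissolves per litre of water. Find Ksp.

Molar solubility s = (6.2 x 10^-5 g/L) / (386.1 g/mol) = 1.61 × 10^-7 M.
Zn3(PO4)2(s) ⇌ 3 Zn^2+(aq) + 2 PO4^3-(aq)
For each mole of Zn3(PO4)2 that dissolves: [Zn^2+] = 3s, [PO4^3-] = 2s.
Ksp = [Zn^2+]^3[PO4^3-]^2
Ksp = (3s)^3(2s)^2 = 108s^5
Ksp = 108 × (1.61 × 10^-7)^5 = 1.2 x 10^-32

1.2 x 10^-32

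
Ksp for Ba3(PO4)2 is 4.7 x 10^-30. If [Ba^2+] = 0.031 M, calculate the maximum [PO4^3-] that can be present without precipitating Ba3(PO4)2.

Ba3(PO4)2(s) <=> 3 Ba^2+ + 2 PO4^3-
Ksp = [Ba^2+]^3[PO4^3-]^2
Precipitation begins when Q = Ksp. With [Ba^2+] = 0.031 M:
4.7 x 10^-30 = (0.031)^3 × [PO4^3-]^2
[PO4^3-] = (4.7 x 10^-30 / 2.98 × 10^-5)^(1/2) = 4.0 × 10^-13 M

[PO4^3-] ≈ 4.0e-13 M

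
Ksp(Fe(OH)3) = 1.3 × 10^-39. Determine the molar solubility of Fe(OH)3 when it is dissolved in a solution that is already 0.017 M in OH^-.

s = 2.6 × 10^-34 M

Fe(OH)3(s) <=> Fe^3+(aq) + 3 OH^-(aq)
Ksp = [Fe^3+][OH^-]^3
Let s be the molar solubility in this solution. [Fe^3+] = s, [OH^-] = 0.017 + 3s ≈ 0.017 (Ksp is small, so little additional dissolves).
Ksp ≈ s × (0.017)^3
s = 2.6 × 10^-34 M
Check: 3s = 7.9 × 10^-34 ≪ 0.017, so the approximation is valid.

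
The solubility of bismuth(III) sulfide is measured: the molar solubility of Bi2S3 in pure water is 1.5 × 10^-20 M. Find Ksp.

Bi2S3(s) ⇌ 2 Bi^3+(aq) + 3 S^2-(aq)
With molar solubility s: [Bi^3+] = 2s, [S^2-] = 3s.
Ksp = [Bi^3+]^2[S^2-]^3
So Ksp = (2s)^2 × (3s)^3 = 108s^5
With s = 1.5 × 10^-20: Ksp = 8.2 × 10^-98

Ksp = 8.2e-98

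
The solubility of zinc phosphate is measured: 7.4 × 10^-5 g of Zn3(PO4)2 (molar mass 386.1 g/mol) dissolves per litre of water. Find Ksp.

Molar solubility s = (7.4 × 10^-5 g/L) / (386.1 g/mol) = 1.92 × 10^-7 M.
Zn3(PO4)2(s) ⇌ 3 Zn^2+(aq) + 2 PO4^3-(aq)
With molar solubility s: [Zn^2+] = 3s, [PO4^3-] = 2s.
Ksp = [Zn^2+]^3[PO4^3-]^2
So Ksp = (3s)^3 × (2s)^2 = 108s^5
Ksp = 108 × (1.92 x 10^-7)^5 = 2.8 × 10^-32

2.8e-32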